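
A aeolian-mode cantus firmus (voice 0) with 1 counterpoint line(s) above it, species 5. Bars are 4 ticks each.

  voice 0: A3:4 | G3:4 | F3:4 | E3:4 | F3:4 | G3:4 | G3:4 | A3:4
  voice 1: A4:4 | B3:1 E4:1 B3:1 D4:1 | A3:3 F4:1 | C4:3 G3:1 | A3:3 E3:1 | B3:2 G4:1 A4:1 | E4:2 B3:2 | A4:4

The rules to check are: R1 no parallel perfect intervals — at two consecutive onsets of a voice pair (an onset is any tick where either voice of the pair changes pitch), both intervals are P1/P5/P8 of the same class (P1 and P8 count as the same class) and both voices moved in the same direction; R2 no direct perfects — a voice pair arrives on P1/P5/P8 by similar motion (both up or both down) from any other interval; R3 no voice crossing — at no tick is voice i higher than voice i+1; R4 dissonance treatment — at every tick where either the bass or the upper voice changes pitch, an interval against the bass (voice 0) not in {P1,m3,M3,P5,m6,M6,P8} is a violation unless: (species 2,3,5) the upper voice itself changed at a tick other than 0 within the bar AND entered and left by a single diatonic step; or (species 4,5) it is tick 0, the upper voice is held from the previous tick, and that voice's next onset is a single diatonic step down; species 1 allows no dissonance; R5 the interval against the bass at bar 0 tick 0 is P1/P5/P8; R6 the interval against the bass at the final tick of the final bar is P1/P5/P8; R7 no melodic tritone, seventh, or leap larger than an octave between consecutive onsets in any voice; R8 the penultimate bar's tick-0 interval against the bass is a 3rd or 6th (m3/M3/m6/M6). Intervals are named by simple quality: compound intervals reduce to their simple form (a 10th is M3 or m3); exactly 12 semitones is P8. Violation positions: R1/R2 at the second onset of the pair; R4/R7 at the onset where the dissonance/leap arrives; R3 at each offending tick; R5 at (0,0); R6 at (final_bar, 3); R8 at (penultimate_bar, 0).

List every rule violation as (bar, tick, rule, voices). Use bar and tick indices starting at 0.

(1, 0, R7, (1,))
(4, 3, R3, (0, 1))
(4, 3, R4, (0, 1))
(5, 3, R4, (0, 1))
(7, 0, R2, (0, 1))
(7, 0, R7, (1,))

bar 0: v0=A3 v1=A4 downbeat P8
bar 1: v0=G3 v1=B3 downbeat M3
bar 2: v0=F3 v1=A3 downbeat M3
bar 3: v0=E3 v1=C4 downbeat m6
bar 4: v0=F3 v1=A3 downbeat M3
bar 5: v0=G3 v1=B3 downbeat M3
bar 6: v0=G3 v1=E4 downbeat M6
bar 7: v0=A3 v1=A4 downbeat P8
  -> R7 @ bar 1 tick 0 v(1,): A4->B3 leap 10st
  -> R3 @ bar 4 tick 3 v(0, 1): F3 above E3
  -> R4 @ bar 4 tick 3 v(0, 1): F3/E3 m2 untreated
  -> R4 @ bar 5 tick 3 v(0, 1): G3/A4 M2 untreated
  -> R2 @ bar 7 tick 0 v(0, 1): G3/B3 M3 -> A3/A4 P8 similar
  -> R7 @ bar 7 tick 0 v(1,): B3->A4 leap 10st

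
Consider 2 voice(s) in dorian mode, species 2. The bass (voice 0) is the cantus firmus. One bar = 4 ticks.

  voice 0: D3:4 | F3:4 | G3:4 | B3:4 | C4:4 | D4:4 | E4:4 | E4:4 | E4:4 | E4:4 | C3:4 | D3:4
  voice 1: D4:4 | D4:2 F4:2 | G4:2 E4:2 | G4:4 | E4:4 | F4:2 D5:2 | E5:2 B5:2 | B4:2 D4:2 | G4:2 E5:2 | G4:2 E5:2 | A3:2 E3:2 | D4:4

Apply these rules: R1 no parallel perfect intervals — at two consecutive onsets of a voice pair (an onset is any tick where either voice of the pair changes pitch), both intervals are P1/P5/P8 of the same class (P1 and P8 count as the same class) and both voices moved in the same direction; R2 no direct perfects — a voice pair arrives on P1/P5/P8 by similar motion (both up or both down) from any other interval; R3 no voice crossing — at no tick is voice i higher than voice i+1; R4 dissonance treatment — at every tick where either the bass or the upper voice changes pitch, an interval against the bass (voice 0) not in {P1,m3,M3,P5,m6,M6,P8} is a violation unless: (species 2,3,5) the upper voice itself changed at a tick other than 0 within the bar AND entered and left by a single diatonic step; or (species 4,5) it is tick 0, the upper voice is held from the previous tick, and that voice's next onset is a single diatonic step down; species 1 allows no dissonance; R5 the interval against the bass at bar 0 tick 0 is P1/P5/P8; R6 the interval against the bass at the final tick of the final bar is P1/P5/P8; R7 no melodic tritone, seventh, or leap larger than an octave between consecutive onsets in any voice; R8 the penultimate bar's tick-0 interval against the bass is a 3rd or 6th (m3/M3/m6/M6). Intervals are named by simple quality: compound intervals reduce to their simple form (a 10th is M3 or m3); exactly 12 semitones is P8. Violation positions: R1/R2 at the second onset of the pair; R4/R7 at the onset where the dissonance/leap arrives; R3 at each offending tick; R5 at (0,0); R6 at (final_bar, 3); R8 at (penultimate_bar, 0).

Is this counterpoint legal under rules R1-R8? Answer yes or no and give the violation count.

No (9 violations)

bar 0: v0=D3 v1=D4 (P8)
bar 1: v0=F3 v1=D4 (M6)
bar 2: v0=G3 v1=G4 (P8)
bar 3: v0=B3 v1=G4 (m6)
bar 4: v0=C4 v1=E4 (M3)
bar 5: v0=D4 v1=F4 (m3)
bar 6: v0=E4 v1=E5 (P8)
bar 7: v0=E4 v1=B4 (P5)
bar 8: v0=E4 v1=G4 (m3)
bar 9: v0=E4 v1=G4 (m3)
bar 10: v0=C3 v1=A3 (M6)
bar 11: v0=D3 v1=D4 (P8)
  R1 @ bar2.0: F3/F4 P8 -> G3/G4 P8 similar
  R1 @ bar6.0: D4/D5 P8 -> E4/E5 P8 similar
  R3 @ bar7.2: E4 above D4
  R4 @ bar7.2: E4/D4 M2 untreated
  R3 @ bar7.3: E4 above D4
  R7 @ bar10.0: E4->C3 leap 16st
  R7 @ bar10.0: E5->A3 leap 19st
  R2 @ bar11.0: C3/E3 M3 -> D3/D4 P8 similar
  R7 @ bar11.0: E3->D4 leap 10st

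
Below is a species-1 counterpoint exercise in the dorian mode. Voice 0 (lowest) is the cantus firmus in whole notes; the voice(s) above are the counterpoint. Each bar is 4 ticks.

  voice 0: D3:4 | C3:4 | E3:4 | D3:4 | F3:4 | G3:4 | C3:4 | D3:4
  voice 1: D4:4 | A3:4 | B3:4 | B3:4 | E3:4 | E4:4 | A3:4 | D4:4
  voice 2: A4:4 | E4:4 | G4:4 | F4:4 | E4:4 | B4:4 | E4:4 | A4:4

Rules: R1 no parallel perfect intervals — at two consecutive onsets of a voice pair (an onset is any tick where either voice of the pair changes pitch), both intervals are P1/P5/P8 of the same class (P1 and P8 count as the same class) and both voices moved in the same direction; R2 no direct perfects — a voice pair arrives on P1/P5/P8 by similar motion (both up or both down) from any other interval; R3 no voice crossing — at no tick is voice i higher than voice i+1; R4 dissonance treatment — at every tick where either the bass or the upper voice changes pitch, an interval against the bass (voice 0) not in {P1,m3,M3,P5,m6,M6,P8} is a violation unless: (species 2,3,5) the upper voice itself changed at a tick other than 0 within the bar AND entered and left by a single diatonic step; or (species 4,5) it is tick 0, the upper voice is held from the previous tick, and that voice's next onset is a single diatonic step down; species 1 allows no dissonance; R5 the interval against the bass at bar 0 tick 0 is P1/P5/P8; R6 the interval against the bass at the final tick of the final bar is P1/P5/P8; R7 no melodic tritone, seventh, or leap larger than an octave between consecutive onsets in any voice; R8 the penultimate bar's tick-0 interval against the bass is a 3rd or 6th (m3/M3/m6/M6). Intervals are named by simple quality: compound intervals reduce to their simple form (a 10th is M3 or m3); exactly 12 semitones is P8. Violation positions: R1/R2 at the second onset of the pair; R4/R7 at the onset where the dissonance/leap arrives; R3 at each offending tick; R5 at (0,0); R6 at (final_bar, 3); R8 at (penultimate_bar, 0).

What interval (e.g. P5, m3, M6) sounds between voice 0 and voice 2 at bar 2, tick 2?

voice 0=E3 voice 2=G4 -> m3

m3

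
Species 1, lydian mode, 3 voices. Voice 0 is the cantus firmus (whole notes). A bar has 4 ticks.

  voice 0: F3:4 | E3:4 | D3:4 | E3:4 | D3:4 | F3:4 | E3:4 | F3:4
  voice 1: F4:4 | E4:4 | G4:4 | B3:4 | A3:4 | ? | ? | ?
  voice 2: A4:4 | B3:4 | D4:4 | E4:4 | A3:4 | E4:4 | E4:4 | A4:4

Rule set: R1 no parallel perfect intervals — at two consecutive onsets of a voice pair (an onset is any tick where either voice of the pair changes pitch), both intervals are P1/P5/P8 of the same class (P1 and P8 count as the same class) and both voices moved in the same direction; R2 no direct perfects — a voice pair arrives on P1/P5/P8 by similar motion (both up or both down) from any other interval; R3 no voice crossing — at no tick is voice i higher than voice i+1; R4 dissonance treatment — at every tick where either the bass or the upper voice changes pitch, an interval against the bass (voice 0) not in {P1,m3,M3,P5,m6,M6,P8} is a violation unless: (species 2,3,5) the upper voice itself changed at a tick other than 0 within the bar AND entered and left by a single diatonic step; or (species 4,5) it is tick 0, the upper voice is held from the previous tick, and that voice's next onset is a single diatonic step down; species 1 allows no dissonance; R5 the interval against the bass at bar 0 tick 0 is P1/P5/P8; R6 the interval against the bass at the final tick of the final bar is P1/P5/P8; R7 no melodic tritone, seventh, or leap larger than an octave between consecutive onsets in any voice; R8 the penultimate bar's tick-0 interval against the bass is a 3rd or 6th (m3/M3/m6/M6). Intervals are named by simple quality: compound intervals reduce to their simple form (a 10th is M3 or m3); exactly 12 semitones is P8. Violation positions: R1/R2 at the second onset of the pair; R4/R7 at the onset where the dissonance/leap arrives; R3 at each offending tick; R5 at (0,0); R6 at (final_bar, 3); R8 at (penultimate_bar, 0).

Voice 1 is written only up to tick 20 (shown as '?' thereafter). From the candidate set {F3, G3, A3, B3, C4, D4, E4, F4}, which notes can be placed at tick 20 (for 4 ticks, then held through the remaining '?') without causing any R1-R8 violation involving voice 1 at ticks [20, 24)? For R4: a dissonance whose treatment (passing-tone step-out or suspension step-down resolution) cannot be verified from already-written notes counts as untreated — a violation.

F3: legal
G3: violates R4
A3: legal
B3: violates R4
C4: violates R1
D4: legal
E4: violates R1,R4
F4: violates R2,R3

{A3, D4, F3}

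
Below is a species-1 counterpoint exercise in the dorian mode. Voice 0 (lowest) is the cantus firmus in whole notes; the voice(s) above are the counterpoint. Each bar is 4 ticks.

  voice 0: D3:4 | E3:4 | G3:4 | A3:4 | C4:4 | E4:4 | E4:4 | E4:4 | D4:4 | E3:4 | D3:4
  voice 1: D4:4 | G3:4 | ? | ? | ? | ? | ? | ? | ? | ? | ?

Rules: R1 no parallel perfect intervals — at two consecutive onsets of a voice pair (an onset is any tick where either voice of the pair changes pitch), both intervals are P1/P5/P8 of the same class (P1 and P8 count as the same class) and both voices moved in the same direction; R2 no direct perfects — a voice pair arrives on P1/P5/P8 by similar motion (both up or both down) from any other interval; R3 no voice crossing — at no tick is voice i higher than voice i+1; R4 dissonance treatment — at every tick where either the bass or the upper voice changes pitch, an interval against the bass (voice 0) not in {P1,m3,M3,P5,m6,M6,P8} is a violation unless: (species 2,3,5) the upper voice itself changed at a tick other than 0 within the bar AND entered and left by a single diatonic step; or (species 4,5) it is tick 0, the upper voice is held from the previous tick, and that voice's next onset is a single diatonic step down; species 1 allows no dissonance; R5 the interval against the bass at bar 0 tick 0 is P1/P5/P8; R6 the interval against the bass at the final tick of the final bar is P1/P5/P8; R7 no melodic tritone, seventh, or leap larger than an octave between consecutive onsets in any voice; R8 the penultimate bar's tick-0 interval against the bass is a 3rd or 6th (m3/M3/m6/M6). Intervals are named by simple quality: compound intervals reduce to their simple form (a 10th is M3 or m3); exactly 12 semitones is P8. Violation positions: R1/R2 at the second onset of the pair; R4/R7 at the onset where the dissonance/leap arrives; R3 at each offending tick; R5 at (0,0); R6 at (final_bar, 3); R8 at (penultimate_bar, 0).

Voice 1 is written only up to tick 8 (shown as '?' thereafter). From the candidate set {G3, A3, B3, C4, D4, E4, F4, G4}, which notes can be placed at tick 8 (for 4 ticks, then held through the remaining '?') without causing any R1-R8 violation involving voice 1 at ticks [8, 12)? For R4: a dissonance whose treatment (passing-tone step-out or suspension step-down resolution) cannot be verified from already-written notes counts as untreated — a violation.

G3: legal
A3: violates R4
B3: legal
C4: violates R4
D4: violates R2
E4: legal
F4: violates R4,R7
G4: violates R2

{B3, E4, G3}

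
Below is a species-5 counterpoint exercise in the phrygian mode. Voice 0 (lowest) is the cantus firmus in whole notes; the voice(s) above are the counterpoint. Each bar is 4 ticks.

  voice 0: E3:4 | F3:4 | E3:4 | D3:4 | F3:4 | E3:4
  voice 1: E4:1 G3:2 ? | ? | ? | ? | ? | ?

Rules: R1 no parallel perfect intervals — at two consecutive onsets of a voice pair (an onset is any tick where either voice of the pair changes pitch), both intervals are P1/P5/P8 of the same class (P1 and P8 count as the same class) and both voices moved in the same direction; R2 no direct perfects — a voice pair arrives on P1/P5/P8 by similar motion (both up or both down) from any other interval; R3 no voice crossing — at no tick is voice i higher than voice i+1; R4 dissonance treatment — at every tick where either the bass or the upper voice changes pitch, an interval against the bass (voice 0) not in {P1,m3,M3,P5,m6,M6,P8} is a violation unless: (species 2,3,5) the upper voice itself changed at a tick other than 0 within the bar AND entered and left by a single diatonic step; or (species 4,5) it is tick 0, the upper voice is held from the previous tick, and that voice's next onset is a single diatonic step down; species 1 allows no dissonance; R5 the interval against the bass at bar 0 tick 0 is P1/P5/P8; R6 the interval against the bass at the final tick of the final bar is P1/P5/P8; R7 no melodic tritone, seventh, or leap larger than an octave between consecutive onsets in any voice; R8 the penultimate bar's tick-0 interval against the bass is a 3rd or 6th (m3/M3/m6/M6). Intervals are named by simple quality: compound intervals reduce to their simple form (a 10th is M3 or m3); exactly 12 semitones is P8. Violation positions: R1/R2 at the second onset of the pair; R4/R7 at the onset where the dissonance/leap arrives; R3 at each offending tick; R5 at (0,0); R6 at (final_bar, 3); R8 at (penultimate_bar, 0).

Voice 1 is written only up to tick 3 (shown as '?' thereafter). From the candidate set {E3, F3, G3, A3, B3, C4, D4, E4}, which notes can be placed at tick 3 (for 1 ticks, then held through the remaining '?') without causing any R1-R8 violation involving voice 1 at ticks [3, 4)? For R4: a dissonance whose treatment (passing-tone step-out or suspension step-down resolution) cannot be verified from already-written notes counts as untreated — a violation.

E3: legal
F3: violates R4
G3: legal
A3: violates R4
B3: legal
C4: legal
D4: violates R4
E4: legal

{B3, C4, E3, E4, G3}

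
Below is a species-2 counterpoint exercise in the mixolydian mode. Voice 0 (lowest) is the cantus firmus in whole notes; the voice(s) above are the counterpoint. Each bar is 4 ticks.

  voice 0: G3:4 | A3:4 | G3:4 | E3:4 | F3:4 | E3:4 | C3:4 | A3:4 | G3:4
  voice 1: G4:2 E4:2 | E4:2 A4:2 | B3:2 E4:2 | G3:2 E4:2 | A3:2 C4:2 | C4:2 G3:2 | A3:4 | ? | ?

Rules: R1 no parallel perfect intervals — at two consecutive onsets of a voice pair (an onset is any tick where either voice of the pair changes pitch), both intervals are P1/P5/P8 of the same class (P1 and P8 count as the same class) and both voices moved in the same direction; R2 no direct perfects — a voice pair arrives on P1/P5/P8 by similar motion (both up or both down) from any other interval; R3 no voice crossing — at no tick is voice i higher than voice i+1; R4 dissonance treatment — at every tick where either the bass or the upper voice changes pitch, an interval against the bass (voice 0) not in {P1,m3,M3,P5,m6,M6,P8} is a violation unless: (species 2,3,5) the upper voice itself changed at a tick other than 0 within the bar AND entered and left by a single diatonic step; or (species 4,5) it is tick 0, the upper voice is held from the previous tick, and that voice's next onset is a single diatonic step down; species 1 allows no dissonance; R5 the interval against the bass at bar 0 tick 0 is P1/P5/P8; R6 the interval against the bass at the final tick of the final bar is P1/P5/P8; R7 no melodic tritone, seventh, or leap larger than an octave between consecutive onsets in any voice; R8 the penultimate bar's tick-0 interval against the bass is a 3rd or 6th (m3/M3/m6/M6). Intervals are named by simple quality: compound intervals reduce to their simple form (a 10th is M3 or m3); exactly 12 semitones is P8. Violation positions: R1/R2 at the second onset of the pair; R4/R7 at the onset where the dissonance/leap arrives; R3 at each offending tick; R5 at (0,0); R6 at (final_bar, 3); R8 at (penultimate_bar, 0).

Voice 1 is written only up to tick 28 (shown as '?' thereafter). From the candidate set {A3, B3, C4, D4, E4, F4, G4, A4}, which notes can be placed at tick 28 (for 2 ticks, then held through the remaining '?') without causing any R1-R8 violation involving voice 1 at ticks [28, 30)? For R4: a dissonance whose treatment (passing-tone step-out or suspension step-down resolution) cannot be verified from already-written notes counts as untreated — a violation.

A3: violates R8
B3: violates R4,R8
C4: legal
D4: violates R4,R8
E4: violates R2,R8
F4: legal
G4: violates R4,R7,R8
A4: violates R2,R8

{C4, F4}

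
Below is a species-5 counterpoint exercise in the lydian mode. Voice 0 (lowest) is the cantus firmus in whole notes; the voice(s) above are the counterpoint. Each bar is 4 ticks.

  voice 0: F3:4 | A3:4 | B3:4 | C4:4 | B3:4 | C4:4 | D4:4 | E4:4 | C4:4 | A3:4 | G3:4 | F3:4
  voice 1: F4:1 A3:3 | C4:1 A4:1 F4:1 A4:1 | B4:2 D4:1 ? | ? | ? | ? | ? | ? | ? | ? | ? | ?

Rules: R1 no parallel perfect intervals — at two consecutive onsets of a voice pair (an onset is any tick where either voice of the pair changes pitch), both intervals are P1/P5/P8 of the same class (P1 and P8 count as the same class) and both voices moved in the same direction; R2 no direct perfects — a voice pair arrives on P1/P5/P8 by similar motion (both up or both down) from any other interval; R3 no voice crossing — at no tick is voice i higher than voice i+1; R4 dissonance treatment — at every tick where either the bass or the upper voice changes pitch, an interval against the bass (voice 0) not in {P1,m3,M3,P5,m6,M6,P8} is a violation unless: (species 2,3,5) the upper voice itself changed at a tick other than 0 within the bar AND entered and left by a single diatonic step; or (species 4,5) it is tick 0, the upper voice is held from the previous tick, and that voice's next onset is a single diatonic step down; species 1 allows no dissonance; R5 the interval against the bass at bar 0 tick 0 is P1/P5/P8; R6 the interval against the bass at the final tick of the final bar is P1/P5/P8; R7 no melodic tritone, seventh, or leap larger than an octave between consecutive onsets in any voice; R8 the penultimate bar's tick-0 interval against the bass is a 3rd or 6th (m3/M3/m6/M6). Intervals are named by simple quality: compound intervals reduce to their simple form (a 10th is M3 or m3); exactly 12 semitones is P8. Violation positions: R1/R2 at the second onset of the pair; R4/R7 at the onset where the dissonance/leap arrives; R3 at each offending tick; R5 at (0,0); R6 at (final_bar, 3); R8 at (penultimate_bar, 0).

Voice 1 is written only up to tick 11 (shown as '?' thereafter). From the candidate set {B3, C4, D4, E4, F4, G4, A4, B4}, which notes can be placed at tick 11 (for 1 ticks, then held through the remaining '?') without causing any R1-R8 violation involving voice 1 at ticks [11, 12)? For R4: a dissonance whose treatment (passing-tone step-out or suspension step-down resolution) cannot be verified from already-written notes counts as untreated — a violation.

{B3, B4, D4, G4}

B3: legal
C4: violates R4
D4: legal
E4: violates R4
F4: violates R4
G4: legal
A4: violates R4
B4: legal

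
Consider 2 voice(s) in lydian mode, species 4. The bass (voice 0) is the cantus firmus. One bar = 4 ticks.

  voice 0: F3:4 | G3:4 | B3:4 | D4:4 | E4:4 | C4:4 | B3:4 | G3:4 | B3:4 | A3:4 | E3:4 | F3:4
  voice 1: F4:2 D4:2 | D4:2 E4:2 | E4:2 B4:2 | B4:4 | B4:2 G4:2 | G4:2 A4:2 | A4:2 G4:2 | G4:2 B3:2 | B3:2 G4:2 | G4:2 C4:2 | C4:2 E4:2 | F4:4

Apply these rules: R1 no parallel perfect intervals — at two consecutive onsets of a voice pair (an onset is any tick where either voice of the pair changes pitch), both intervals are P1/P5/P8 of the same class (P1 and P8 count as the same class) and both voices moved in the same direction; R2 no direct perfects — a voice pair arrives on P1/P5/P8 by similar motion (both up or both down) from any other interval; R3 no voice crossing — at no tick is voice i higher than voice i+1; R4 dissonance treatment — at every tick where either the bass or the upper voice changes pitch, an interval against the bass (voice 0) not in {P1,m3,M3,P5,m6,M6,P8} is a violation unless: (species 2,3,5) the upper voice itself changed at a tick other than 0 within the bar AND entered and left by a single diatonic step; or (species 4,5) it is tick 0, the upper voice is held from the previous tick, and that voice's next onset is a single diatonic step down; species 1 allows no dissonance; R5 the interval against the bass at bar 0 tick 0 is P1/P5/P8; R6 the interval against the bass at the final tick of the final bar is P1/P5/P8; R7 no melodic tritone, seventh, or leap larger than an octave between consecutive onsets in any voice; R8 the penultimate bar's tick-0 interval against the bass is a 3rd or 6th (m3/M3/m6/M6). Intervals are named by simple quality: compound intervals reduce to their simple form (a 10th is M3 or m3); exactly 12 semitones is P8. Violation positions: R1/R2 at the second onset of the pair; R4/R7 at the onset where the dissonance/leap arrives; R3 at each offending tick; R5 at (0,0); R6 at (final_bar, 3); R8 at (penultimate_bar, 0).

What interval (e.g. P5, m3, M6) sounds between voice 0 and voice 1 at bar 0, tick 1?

P8

voice 0=F3 voice 1=F4 -> P8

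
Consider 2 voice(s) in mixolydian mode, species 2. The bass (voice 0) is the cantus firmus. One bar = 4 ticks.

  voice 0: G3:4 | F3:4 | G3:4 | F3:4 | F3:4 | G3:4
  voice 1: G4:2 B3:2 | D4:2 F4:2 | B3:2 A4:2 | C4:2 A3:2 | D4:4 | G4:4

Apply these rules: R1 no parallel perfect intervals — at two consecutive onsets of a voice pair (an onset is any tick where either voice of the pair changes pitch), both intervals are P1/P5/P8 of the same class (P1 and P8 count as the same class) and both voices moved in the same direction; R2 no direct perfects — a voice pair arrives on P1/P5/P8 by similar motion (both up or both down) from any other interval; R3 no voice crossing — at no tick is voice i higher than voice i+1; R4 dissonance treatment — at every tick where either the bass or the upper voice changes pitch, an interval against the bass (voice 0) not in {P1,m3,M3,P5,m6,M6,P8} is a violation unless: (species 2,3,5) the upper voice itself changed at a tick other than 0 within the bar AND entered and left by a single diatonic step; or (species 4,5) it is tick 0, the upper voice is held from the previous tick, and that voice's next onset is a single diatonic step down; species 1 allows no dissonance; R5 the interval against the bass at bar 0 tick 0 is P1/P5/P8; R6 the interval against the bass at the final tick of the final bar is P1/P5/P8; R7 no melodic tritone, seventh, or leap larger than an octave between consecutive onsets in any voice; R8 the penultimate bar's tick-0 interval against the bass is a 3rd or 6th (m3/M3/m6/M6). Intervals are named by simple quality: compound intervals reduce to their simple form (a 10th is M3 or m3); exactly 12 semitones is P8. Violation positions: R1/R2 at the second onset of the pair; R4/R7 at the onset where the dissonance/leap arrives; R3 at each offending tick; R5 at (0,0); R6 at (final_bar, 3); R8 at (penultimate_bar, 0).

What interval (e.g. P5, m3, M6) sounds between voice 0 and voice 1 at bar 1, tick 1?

voice 0=F3 voice 1=D4 -> M6

M6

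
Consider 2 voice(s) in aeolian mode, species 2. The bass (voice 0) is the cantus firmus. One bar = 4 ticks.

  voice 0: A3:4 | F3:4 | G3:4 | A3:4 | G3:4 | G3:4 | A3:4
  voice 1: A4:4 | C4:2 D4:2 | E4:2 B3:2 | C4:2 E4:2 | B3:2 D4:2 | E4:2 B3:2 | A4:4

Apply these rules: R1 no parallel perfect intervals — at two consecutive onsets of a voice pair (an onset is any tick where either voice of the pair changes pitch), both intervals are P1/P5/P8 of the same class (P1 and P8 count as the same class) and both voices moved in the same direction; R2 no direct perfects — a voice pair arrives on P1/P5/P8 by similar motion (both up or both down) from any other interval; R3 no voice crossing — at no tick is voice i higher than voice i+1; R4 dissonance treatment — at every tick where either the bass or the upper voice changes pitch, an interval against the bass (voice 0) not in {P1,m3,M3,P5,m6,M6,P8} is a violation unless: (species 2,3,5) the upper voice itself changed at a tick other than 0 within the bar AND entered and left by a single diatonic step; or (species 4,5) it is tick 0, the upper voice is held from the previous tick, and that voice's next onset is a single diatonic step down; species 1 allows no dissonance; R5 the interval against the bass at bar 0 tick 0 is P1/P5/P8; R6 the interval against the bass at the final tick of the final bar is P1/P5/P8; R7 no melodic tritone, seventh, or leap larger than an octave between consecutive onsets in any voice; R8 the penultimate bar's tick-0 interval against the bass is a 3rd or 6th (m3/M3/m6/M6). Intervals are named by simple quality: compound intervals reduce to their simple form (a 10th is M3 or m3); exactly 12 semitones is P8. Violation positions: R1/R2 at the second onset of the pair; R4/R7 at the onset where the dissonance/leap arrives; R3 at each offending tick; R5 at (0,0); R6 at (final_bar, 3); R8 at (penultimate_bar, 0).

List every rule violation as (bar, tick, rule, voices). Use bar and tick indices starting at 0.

bar 0: v0=A3 v1=A4 downbeat P8
bar 1: v0=F3 v1=C4 downbeat P5
bar 2: v0=G3 v1=E4 downbeat M6
bar 3: v0=A3 v1=C4 downbeat m3
bar 4: v0=G3 v1=B3 downbeat M3
bar 5: v0=G3 v1=E4 downbeat M6
bar 6: v0=A3 v1=A4 downbeat P8
  -> R2 @ bar 1 tick 0 v(0, 1): A3/A4 P8 -> F3/C4 P5 similar
  -> R2 @ bar 6 tick 0 v(0, 1): G3/B3 M3 -> A3/A4 P8 similar
  -> R7 @ bar 6 tick 0 v(1,): B3->A4 leap 10st

(1, 0, R2, (0, 1))
(6, 0, R2, (0, 1))
(6, 0, R7, (1,))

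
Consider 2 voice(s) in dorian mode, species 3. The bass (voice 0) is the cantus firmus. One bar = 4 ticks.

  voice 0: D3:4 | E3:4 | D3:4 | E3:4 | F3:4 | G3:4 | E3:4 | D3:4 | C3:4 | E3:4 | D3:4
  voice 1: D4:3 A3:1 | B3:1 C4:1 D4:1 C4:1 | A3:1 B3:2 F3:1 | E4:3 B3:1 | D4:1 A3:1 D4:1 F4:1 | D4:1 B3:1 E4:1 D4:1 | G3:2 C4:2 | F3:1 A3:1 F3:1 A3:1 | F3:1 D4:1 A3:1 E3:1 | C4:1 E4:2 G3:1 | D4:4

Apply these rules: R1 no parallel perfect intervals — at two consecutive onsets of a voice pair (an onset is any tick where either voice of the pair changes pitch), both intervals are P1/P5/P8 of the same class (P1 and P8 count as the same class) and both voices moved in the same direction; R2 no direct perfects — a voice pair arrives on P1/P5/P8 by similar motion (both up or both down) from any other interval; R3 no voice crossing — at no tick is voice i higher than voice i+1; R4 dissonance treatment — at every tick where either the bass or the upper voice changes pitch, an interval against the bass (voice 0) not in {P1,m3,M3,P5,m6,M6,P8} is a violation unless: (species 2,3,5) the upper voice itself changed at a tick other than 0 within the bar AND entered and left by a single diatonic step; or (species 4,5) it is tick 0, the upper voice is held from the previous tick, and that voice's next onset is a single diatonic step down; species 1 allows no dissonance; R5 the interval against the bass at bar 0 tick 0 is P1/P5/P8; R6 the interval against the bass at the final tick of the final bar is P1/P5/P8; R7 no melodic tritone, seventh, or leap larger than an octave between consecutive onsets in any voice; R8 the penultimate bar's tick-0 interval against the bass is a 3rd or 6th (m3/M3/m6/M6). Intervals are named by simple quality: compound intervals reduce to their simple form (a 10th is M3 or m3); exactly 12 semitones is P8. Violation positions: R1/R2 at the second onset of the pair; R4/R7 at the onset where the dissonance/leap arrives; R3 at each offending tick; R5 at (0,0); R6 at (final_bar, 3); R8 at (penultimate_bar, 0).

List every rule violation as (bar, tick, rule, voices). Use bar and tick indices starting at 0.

bar 0: v0=D3 v1=D4 downbeat P8
bar 1: v0=E3 v1=B3 downbeat P5
bar 2: v0=D3 v1=A3 downbeat P5
bar 3: v0=E3 v1=E4 downbeat P8
bar 4: v0=F3 v1=D4 downbeat M6
bar 5: v0=G3 v1=D4 downbeat P5
bar 6: v0=E3 v1=G3 downbeat m3
bar 7: v0=D3 v1=F3 downbeat m3
bar 8: v0=C3 v1=F3 downbeat P4
bar 9: v0=E3 v1=C4 downbeat m6
bar 10: v0=D3 v1=D4 downbeat P8
  -> R1 @ bar 1 tick 0 v(0, 1): D3/A3 P5 -> E3/B3 P5 similar
  -> R2 @ bar 2 tick 0 v(0, 1): E3/C4 m6 -> D3/A3 P5 similar
  -> R7 @ bar 2 tick 3 v(1,): B3->F3 leap 6st
  -> R2 @ bar 3 tick 0 v(0, 1): D3/F3 m3 -> E3/E4 P8 similar
  -> R7 @ bar 3 tick 0 v(1,): F3->E4 leap 11st
  -> R4 @ bar 8 tick 0 v(0, 1): C3/F3 P4 untreated
  -> R4 @ bar 8 tick 1 v(0, 1): C3/D4 M2 untreated

(1, 0, R1, (0, 1))
(2, 0, R2, (0, 1))
(2, 3, R7, (1,))
(3, 0, R2, (0, 1))
(3, 0, R7, (1,))
(8, 0, R4, (0, 1))
(8, 1, R4, (0, 1))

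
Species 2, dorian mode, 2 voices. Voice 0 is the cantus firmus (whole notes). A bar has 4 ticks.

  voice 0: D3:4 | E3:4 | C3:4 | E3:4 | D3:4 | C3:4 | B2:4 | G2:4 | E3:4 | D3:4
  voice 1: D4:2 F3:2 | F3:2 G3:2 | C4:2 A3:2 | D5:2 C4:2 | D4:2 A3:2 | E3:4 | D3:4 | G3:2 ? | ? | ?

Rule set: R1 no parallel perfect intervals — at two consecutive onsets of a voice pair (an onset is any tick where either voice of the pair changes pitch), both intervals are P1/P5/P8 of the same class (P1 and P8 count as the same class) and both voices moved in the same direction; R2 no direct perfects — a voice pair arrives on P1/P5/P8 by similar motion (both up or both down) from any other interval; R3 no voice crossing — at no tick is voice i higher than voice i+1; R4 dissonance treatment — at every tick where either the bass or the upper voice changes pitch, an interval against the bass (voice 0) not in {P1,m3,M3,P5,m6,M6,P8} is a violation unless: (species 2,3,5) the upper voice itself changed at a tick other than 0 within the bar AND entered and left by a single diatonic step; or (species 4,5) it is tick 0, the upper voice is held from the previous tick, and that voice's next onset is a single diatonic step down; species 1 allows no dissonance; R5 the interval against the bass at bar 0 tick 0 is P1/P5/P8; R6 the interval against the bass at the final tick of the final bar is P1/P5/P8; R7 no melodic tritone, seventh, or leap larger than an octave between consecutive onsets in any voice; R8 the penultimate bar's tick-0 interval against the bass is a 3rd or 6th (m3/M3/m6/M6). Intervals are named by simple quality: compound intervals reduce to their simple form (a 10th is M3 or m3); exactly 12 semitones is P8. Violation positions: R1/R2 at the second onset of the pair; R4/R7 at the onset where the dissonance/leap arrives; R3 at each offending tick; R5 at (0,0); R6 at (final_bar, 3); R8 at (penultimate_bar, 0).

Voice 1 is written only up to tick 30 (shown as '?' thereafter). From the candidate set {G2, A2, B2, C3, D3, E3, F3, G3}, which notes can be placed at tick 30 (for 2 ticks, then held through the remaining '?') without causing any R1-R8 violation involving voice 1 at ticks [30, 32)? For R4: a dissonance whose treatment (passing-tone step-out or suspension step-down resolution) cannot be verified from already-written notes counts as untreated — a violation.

{B2, D3, E3, G2, G3}

G2: legal
A2: violates R4,R7
B2: legal
C3: violates R4
D3: legal
E3: legal
F3: violates R4
G3: legal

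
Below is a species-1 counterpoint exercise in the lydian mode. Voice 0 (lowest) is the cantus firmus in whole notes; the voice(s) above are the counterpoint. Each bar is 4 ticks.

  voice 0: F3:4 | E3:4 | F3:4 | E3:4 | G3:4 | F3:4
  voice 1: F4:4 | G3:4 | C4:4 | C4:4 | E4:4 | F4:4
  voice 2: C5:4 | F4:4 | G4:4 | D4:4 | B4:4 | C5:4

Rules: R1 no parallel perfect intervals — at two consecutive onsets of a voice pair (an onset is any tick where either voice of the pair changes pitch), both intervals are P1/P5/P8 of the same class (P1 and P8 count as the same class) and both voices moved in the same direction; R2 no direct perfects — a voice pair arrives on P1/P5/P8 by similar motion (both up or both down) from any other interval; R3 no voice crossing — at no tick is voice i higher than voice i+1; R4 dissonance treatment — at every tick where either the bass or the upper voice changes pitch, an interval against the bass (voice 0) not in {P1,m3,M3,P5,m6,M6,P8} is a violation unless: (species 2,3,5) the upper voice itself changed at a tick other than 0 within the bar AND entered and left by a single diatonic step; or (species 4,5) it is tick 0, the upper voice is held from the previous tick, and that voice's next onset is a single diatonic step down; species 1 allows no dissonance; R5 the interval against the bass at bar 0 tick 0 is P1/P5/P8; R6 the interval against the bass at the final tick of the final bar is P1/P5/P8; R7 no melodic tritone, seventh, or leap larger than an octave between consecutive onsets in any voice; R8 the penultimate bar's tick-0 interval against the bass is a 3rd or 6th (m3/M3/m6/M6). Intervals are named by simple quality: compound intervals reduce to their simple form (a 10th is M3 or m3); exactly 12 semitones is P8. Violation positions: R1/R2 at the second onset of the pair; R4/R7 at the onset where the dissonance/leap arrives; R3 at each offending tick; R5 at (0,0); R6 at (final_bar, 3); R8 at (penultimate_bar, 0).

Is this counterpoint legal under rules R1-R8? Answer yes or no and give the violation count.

No (8 violations)

bar 0: v0=F3 v1=F4 v2=C5 (P5)
bar 1: v0=E3 v1=G3 v2=F4 (m2)
bar 2: v0=F3 v1=C4 v2=G4 (M2)
bar 3: v0=E3 v1=C4 v2=D4 (m7)
bar 4: v0=G3 v1=E4 v2=B4 (M3)
bar 5: v0=F3 v1=F4 v2=C5 (P5)
  R4 @ bar1.0: E3/F4 m2 untreated
  R7 @ bar1.0: F4->G3 leap 10st
  R2 @ bar2.0: E3/G3 m3 -> F3/C4 P5 similar
  R2 @ bar2.0: G3/F4 m7 -> C4/G4 P5 similar
  R4 @ bar2.0: F3/G4 M2 untreated
  R4 @ bar3.0: E3/D4 m7 untreated
  R2 @ bar4.0: C4/D4 M2 -> E4/B4 P5 similar
  R1 @ bar5.0: E4/B4 P5 -> F4/C5 P5 similar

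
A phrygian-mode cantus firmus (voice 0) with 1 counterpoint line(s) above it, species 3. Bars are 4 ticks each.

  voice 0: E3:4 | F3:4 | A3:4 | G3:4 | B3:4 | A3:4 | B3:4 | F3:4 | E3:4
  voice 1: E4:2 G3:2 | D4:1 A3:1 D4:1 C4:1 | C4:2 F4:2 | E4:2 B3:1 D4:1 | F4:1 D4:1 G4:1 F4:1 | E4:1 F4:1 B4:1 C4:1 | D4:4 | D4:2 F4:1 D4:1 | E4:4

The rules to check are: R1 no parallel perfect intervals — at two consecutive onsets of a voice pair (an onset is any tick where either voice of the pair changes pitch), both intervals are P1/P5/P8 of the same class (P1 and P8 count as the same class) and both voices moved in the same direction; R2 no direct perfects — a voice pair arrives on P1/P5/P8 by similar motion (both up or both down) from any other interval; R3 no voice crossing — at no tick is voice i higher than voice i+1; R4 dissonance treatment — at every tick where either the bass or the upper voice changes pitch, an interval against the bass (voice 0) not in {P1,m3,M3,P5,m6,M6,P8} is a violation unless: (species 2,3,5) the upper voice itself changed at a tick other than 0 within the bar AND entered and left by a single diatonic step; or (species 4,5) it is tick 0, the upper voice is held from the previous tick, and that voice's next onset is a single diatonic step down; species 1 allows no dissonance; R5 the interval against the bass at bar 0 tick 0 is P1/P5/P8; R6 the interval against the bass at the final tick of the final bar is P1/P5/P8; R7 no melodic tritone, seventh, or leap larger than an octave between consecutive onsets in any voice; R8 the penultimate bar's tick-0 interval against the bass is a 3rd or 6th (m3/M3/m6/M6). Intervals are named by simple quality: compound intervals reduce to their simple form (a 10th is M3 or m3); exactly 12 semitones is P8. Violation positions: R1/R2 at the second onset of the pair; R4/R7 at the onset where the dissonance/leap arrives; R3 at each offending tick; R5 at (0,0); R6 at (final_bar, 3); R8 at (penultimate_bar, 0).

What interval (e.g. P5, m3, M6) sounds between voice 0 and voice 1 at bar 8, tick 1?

voice 0=E3 voice 1=E4 -> P8

P8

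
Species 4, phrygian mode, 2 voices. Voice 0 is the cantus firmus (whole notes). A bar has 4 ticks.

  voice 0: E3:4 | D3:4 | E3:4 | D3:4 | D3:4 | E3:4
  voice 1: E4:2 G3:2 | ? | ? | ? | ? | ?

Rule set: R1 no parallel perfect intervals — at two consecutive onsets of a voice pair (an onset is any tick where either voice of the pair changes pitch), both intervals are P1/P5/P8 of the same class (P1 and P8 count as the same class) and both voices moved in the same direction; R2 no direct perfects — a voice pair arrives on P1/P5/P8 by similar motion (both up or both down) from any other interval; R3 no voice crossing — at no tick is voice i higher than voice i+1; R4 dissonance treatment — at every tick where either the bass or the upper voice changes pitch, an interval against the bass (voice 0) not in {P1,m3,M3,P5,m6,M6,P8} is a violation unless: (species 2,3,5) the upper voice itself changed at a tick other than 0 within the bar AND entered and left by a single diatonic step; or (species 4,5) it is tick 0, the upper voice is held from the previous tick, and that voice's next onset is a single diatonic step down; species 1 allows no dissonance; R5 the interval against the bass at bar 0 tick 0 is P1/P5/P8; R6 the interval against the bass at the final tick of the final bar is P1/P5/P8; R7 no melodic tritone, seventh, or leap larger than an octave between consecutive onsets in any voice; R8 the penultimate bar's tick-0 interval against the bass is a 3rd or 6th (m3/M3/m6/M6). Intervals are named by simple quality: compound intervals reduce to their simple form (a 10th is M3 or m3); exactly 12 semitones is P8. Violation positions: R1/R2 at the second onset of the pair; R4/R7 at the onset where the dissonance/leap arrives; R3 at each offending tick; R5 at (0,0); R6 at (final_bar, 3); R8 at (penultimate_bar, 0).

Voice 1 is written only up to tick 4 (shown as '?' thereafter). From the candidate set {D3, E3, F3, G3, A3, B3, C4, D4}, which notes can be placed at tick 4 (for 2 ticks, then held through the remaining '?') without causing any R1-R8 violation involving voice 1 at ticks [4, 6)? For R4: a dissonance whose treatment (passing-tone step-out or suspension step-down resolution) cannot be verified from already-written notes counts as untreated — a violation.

D3: violates R2
E3: violates R4
F3: legal
G3: violates R4
A3: legal
B3: legal
C4: violates R4
D4: legal

{A3, B3, D4, F3}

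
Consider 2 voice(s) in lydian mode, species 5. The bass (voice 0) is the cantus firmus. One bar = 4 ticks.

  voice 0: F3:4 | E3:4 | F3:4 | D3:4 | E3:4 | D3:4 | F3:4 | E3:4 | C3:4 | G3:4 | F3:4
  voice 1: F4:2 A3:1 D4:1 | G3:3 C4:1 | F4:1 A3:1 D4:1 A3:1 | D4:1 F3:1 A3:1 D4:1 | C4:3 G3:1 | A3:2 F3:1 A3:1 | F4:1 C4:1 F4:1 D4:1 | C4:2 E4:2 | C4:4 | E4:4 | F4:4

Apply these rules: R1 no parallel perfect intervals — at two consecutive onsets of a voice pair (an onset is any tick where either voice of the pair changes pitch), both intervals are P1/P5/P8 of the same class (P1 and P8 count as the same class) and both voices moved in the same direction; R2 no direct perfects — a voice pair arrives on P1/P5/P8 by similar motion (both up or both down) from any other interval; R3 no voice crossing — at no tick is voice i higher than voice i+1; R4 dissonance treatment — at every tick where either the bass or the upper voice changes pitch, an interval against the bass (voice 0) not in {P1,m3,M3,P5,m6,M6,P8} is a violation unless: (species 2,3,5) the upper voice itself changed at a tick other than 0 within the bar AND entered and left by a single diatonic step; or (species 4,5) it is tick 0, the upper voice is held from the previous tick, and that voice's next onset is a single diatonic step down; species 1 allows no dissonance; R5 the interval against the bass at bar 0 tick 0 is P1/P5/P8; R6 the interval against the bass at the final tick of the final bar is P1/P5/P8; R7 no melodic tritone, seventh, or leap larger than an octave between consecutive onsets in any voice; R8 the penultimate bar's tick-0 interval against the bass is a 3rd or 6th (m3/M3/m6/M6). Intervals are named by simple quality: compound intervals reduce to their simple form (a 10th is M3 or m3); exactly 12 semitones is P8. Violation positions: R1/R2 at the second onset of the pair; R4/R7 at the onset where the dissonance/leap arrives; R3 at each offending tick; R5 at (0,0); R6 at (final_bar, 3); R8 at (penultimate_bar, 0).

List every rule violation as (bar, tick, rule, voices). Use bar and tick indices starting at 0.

(2, 0, R2, (0, 1))
(6, 0, R2, (0, 1))
(8, 0, R1, (0, 1))

bar 0: v0=F3 v1=F4 downbeat P8
bar 1: v0=E3 v1=G3 downbeat m3
bar 2: v0=F3 v1=F4 downbeat P8
bar 3: v0=D3 v1=D4 downbeat P8
bar 4: v0=E3 v1=C4 downbeat m6
bar 5: v0=D3 v1=A3 downbeat P5
bar 6: v0=F3 v1=F4 downbeat P8
bar 7: v0=E3 v1=C4 downbeat m6
bar 8: v0=C3 v1=C4 downbeat P8
bar 9: v0=G3 v1=E4 downbeat M6
bar 10: v0=F3 v1=F4 downbeat P8
  -> R2 @ bar 2 tick 0 v(0, 1): E3/C4 m6 -> F3/F4 P8 similar
  -> R2 @ bar 6 tick 0 v(0, 1): D3/A3 P5 -> F3/F4 P8 similar
  -> R1 @ bar 8 tick 0 v(0, 1): E3/E4 P8 -> C3/C4 P8 similar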